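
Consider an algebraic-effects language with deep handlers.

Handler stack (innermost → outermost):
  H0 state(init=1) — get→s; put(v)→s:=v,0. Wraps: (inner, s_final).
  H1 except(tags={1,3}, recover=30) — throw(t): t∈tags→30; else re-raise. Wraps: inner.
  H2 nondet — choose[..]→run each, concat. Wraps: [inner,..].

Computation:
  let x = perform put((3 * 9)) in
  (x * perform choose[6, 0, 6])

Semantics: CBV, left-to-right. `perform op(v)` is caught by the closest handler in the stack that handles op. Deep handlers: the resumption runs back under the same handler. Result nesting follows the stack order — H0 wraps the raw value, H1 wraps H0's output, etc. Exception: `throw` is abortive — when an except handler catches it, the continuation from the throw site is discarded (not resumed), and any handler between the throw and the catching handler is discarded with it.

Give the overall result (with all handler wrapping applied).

Evaluation trace:
put(27) @ H0 ⇒ s:=27
choose[6, 0, 6] @ H2
  branch[0] choose=6:
    H0 returns (0, 27)
    H1 returns (0, 27)
    H2 returns [(0, 27)]
  branch[1] choose=0:
    H0 returns (0, 27)
    H1 returns (0, 27)
    H2 returns [(0, 27)]
  branch[2] choose=6:
    H0 returns (0, 27)
    H1 returns (0, 27)
    H2 returns [(0, 27)]
= [(0, 27), (0, 27), (0, 27)]

Answer: [(0, 27), (0, 27), (0, 27)]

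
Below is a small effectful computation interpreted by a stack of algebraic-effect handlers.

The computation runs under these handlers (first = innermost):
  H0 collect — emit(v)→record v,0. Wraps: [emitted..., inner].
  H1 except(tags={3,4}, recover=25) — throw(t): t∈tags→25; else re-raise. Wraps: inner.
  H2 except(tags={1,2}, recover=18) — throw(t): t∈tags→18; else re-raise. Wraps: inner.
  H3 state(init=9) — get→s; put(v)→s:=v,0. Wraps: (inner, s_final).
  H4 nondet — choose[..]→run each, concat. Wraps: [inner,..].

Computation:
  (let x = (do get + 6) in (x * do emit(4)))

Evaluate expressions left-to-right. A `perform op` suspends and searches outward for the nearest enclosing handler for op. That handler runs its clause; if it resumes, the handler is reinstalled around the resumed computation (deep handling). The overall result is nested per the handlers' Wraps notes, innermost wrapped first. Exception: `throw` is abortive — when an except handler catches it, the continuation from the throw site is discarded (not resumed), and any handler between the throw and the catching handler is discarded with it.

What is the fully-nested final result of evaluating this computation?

Step-by-step:
get @ H3 ⇒ 9
emit(4) @ H0 ⇒ out+=4
H0 returns [4, 0]
H1 returns [4, 0]
H2 returns [4, 0]
H3 returns ([4, 0], 9)
H4 returns [([4, 0], 9)]
= [([4, 0], 9)]

Answer: [([4, 0], 9)]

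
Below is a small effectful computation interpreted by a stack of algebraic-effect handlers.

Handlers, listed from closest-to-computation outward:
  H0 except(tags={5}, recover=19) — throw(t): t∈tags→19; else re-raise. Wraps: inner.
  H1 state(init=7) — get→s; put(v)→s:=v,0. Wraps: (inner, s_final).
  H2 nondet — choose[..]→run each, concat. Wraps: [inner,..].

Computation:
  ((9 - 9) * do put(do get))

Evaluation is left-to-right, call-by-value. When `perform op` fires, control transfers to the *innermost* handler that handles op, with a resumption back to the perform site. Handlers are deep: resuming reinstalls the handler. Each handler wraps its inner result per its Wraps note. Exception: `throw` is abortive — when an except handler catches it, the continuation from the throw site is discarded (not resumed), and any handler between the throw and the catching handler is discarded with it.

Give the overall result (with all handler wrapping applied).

Answer: [(0, 7)]

Step-by-step:
get @ H1 ⇒ 7
put(7) @ H1 ⇒ s:=7
H0 returns 0
H1 returns (0, 7)
H2 returns [(0, 7)]
= [(0, 7)]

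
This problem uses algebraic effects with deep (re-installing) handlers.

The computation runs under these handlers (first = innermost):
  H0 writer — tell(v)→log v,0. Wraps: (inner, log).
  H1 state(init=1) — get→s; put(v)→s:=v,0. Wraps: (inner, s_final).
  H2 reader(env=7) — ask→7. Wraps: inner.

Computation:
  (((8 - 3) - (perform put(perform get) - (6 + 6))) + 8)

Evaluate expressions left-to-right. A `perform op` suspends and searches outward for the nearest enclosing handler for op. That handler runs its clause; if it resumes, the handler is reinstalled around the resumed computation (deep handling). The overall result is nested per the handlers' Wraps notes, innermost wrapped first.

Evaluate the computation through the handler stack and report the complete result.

Answer: ((25, ()), 1)

Evaluation trace:
get @ H1 ⇒ 1
put(1) @ H1 ⇒ s:=1
H0 returns (25, ())
H1 returns ((25, ()), 1)
H2 returns ((25, ()), 1)
= ((25, ()), 1)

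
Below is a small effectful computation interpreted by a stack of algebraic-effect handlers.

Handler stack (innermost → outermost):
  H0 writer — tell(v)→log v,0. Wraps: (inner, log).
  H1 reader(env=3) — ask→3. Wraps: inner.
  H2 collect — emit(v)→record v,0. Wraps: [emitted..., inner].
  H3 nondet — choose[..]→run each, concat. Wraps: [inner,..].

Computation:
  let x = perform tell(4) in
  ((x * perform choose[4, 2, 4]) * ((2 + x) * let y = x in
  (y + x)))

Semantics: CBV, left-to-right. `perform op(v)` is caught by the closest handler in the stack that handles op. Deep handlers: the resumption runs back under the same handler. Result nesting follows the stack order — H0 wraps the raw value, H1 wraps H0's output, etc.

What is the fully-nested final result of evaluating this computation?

Working:
tell(4) @ H0 ⇒ log+=4
choose[4, 2, 4] @ H3
  branch[0] choose=4:
    H0 returns (0, (4))
    H1 returns (0, (4))
    H2 returns [(0, (4))]
    H3 returns [[(0, (4))]]
  branch[1] choose=2:
    H0 returns (0, (4))
    H1 returns (0, (4))
    H2 returns [(0, (4))]
    H3 returns [[(0, (4))]]
  branch[2] choose=4:
    H0 returns (0, (4))
    H1 returns (0, (4))
    H2 returns [(0, (4))]
    H3 returns [[(0, (4))]]
= [[(0, (4))], [(0, (4))], [(0, (4))]]

Answer: [[(0, (4))], [(0, (4))], [(0, (4))]]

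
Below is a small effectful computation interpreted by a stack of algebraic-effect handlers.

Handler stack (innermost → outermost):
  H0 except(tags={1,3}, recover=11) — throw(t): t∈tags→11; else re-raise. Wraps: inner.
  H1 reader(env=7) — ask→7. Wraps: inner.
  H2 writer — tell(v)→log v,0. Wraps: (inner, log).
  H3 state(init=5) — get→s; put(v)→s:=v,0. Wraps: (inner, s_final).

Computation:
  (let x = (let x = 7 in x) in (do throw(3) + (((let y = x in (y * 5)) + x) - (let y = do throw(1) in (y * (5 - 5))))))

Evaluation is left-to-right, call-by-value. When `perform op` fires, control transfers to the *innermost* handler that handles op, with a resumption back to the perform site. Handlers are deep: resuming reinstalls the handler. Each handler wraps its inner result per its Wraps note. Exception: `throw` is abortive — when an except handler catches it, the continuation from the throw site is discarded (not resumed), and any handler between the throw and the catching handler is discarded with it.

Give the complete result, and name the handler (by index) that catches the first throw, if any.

Evaluation trace:
throw(3) @ H0 caught ⇒ 11
H1 returns 11
H2 returns (11, ())
H3 returns ((11, ()), 5)
= ((11, ()), 5)

Answer: ((11, ()), 5) ; first throw caught by: H0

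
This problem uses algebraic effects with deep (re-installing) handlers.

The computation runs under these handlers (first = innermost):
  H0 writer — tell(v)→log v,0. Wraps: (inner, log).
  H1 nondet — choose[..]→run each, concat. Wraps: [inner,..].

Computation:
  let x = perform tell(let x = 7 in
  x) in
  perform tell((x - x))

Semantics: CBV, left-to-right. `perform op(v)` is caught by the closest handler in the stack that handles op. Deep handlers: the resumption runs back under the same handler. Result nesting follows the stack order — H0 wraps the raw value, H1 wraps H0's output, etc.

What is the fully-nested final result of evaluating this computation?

Evaluation trace:
tell(7) @ H0 ⇒ log+=7
tell(0) @ H0 ⇒ log+=0
H0 returns (0, (7, 0))
H1 returns [(0, (7, 0))]
= [(0, (7, 0))]

Answer: [(0, (7, 0))]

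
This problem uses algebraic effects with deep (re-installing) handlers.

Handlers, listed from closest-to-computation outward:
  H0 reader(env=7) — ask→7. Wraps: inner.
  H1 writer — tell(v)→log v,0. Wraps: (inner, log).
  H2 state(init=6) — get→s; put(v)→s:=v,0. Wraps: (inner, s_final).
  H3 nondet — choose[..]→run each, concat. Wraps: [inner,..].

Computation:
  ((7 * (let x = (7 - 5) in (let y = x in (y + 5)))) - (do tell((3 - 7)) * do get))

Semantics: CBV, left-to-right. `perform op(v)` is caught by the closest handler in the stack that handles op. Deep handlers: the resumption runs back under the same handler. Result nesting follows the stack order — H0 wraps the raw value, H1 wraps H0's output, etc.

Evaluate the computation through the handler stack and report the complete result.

Evaluation trace:
tell(-4) @ H1 ⇒ log+=-4
get @ H2 ⇒ 6
H0 returns 49
H1 returns (49, (-4))
H2 returns ((49, (-4)), 6)
H3 returns [((49, (-4)), 6)]
= [((49, (-4)), 6)]

Answer: [((49, (-4)), 6)]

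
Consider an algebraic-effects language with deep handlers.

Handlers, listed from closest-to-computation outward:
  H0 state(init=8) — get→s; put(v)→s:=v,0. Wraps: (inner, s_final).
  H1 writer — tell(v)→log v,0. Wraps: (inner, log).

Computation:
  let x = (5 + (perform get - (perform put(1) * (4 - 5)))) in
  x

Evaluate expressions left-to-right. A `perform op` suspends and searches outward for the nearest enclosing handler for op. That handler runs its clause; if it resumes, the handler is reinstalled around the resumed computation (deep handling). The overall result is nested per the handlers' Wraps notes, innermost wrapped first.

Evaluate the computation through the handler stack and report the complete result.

Answer: ((13, 1), ())

Step-by-step:
get @ H0 ⇒ 8
put(1) @ H0 ⇒ s:=1
H0 returns (13, 1)
H1 returns ((13, 1), ())
= ((13, 1), ())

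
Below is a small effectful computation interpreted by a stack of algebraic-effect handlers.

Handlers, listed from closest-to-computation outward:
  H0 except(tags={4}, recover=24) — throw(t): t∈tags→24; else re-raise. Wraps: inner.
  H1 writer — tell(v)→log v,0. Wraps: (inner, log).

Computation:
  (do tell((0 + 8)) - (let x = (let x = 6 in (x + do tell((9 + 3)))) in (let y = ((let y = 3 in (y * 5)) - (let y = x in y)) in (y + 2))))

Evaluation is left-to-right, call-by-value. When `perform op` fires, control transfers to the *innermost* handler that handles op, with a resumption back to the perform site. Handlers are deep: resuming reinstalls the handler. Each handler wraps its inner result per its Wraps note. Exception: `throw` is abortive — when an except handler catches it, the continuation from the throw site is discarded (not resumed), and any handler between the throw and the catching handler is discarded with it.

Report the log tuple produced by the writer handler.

Answer: (8, 12)

Step-by-step:
tell(8) @ H1 ⇒ log+=8
tell(12) @ H1 ⇒ log+=12
H0 returns -11
H1 returns (-11, (8, 12))
= (-11, (8, 12))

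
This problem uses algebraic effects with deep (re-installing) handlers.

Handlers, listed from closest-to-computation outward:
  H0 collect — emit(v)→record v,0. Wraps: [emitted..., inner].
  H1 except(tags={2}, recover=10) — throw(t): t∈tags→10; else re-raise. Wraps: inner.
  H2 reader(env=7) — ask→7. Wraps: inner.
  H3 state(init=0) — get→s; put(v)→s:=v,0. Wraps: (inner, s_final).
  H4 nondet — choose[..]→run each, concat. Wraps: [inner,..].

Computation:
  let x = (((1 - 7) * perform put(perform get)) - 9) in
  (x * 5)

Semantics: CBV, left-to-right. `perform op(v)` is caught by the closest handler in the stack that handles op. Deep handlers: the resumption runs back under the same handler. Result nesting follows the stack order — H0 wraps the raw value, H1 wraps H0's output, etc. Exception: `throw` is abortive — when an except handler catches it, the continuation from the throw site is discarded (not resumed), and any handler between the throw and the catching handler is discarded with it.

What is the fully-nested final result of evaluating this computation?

Step-by-step:
get @ H3 ⇒ 0
put(0) @ H3 ⇒ s:=0
H0 returns [-45]
H1 returns [-45]
H2 returns [-45]
H3 returns ([-45], 0)
H4 returns [([-45], 0)]
= [([-45], 0)]

Answer: [([-45], 0)]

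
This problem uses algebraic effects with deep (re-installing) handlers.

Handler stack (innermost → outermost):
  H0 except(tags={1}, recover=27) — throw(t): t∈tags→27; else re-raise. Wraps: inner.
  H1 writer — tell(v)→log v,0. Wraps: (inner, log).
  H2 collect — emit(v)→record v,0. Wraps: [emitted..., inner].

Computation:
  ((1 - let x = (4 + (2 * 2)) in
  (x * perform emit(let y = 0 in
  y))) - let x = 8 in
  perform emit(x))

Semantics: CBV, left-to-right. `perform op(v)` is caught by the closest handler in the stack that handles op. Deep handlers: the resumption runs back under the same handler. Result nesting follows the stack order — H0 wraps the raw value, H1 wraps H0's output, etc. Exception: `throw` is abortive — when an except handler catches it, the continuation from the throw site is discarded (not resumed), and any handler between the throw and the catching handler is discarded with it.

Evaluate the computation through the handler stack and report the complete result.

Step-by-step:
emit(0) @ H2 ⇒ out+=0
emit(8) @ H2 ⇒ out+=8
H0 returns 1
H1 returns (1, ())
H2 returns [0, 8, (1, ())]
= [0, 8, (1, ())]

Answer: [0, 8, (1, ())]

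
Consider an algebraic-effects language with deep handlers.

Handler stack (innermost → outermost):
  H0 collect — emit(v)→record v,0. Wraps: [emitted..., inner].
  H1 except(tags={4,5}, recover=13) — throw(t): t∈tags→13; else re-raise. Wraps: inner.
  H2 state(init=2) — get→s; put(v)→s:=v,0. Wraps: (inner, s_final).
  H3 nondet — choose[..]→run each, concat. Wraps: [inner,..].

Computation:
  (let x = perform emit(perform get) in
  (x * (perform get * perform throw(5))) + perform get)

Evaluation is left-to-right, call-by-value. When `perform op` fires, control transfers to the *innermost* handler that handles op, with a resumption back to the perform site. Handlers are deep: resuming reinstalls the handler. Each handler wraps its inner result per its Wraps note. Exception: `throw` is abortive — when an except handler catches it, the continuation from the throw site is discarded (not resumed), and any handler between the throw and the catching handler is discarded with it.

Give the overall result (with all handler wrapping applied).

Evaluation trace:
get @ H2 ⇒ 2
emit(2) @ H0 ⇒ out+=2
get @ H2 ⇒ 2
throw(5) @ H1 caught ⇒ 13
H2 returns (13, 2)
H3 returns [(13, 2)]
= [(13, 2)]

Answer: [(13, 2)]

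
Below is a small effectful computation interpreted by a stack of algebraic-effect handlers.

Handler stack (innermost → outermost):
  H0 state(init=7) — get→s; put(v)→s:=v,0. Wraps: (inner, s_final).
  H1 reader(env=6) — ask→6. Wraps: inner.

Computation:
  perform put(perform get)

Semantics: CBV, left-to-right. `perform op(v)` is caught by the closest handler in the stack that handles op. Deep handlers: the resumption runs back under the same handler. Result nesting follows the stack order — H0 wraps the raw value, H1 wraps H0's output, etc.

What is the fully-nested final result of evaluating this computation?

Evaluation trace:
get @ H0 ⇒ 7
put(7) @ H0 ⇒ s:=7
H0 returns (0, 7)
H1 returns (0, 7)
= (0, 7)

Answer: (0, 7)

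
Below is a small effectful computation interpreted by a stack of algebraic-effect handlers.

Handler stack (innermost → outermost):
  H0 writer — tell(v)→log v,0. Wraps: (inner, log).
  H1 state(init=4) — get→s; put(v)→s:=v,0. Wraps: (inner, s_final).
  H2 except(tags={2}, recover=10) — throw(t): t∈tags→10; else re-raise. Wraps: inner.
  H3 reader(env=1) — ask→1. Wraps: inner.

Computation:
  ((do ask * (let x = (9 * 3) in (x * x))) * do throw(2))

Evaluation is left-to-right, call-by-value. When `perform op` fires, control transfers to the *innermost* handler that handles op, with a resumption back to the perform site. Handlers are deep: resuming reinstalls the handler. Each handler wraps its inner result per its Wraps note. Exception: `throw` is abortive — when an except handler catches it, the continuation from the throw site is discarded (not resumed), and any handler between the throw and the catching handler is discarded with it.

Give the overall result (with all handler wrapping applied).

Evaluation trace:
ask @ H3 ⇒ 1
throw(2) @ H2 caught ⇒ 10
H3 returns 10
= 10

Answer: 10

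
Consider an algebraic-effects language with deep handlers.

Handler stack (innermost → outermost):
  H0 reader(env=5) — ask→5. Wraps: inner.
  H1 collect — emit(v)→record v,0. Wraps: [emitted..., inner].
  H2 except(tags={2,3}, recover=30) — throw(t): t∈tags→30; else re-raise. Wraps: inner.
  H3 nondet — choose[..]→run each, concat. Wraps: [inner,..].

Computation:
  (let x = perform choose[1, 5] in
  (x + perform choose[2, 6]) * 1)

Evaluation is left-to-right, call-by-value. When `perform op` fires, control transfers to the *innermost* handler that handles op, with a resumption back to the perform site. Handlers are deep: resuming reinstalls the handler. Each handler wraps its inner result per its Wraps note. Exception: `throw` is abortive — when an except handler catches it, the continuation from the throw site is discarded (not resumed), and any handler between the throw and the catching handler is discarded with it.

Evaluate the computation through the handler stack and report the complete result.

Step-by-step:
choose[1, 5] @ H3
  branch[0] choose=1:
    choose[2, 6] @ H3
      branch[0] choose=2:
        H0 returns 3
        H1 returns [3]
        H2 returns [3]
        H3 returns [[3]]
      branch[1] choose=6:
        H0 returns 7
        H1 returns [7]
        H2 returns [7]
        H3 returns [[7]]
  branch[1] choose=5:
    choose[2, 6] @ H3
      branch[0] choose=2:
        H0 returns 7
        H1 returns [7]
        H2 returns [7]
        H3 returns [[7]]
      branch[1] choose=6:
        H0 returns 11
        H1 returns [11]
        H2 returns [11]
        H3 returns [[11]]
= [[3], [7], [7], [11]]

Answer: [[3], [7], [7], [11]]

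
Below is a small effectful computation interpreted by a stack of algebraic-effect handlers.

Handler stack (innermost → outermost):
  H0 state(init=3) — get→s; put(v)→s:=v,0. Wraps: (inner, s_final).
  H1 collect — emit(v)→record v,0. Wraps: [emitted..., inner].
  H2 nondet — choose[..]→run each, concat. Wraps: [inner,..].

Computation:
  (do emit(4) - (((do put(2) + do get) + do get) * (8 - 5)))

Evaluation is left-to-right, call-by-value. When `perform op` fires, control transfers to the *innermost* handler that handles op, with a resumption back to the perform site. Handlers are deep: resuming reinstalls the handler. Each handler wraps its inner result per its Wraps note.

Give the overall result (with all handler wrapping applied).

Evaluation trace:
emit(4) @ H1 ⇒ out+=4
put(2) @ H0 ⇒ s:=2
get @ H0 ⇒ 2
get @ H0 ⇒ 2
H0 returns (-12, 2)
H1 returns [4, (-12, 2)]
H2 returns [[4, (-12, 2)]]
= [[4, (-12, 2)]]

Answer: [[4, (-12, 2)]]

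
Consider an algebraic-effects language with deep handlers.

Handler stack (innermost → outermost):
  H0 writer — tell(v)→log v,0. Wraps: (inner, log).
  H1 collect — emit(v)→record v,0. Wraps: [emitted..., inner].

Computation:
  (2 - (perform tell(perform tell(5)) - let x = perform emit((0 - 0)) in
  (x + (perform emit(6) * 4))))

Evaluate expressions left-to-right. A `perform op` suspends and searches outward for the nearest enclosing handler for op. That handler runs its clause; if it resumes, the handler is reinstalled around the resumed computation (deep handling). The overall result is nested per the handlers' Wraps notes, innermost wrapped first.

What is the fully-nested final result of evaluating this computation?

Step-by-step:
tell(5) @ H0 ⇒ log+=5
tell(0) @ H0 ⇒ log+=0
emit(0) @ H1 ⇒ out+=0
emit(6) @ H1 ⇒ out+=6
H0 returns (2, (5, 0))
H1 returns [0, 6, (2, (5, 0))]
= [0, 6, (2, (5, 0))]

Answer: [0, 6, (2, (5, 0))]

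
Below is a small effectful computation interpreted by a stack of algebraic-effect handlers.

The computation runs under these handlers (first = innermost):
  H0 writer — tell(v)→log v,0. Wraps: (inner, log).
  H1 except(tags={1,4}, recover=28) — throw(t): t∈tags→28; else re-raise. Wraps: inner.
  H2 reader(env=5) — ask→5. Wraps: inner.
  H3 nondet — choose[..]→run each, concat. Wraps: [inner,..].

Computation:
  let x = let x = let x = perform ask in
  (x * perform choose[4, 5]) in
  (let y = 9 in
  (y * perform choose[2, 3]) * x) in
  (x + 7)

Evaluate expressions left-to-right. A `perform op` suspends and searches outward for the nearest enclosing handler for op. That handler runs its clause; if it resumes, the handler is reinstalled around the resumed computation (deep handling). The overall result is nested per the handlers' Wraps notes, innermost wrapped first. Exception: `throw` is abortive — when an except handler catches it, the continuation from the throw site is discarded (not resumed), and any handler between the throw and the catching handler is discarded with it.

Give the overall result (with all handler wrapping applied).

Evaluation trace:
ask @ H2 ⇒ 5
choose[4, 5] @ H3
  branch[0] choose=4:
    choose[2, 3] @ H3
      branch[0] choose=2:
        H0 returns (367, ())
        H1 returns (367, ())
        H2 returns (367, ())
        H3 returns [(367, ())]
      branch[1] choose=3:
        H0 returns (547, ())
        H1 returns (547, ())
        H2 returns (547, ())
        H3 returns [(547, ())]
  branch[1] choose=5:
    choose[2, 3] @ H3
      branch[0] choose=2:
        H0 returns (457, ())
        H1 returns (457, ())
        H2 returns (457, ())
        H3 returns [(457, ())]
      branch[1] choose=3:
        H0 returns (682, ())
        H1 returns (682, ())
        H2 returns (682, ())
        H3 returns [(682, ())]
= [(367, ()), (547, ()), (457, ()), (682, ())]

Answer: [(367, ()), (547, ()), (457, ()), (682, ())]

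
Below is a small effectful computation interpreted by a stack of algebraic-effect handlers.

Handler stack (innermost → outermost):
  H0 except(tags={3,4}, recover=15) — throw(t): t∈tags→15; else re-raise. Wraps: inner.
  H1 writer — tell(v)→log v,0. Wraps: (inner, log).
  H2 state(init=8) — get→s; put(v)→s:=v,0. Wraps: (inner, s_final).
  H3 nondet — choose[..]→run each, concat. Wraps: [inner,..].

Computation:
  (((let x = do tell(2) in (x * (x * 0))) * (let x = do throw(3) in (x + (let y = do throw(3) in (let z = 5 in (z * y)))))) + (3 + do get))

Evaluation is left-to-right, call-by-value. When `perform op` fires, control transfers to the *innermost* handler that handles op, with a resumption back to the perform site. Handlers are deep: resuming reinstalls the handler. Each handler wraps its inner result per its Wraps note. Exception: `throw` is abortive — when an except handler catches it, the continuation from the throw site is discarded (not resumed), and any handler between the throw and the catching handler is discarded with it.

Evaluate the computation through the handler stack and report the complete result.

Answer: [((15, (2)), 8)]

Working:
tell(2) @ H1 ⇒ log+=2
throw(3) @ H0 caught ⇒ 15
H1 returns (15, (2))
H2 returns ((15, (2)), 8)
H3 returns [((15, (2)), 8)]
= [((15, (2)), 8)]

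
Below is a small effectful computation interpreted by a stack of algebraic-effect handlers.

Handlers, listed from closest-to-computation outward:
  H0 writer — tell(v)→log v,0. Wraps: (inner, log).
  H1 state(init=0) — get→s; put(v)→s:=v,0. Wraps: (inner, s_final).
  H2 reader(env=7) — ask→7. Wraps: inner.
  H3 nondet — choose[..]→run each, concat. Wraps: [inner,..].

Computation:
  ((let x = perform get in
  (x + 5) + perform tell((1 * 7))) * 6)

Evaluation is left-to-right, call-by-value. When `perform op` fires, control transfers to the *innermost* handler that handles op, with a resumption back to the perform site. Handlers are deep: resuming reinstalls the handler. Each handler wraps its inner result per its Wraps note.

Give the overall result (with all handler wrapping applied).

Evaluation trace:
get @ H1 ⇒ 0
tell(7) @ H0 ⇒ log+=7
H0 returns (30, (7))
H1 returns ((30, (7)), 0)
H2 returns ((30, (7)), 0)
H3 returns [((30, (7)), 0)]
= [((30, (7)), 0)]

Answer: [((30, (7)), 0)]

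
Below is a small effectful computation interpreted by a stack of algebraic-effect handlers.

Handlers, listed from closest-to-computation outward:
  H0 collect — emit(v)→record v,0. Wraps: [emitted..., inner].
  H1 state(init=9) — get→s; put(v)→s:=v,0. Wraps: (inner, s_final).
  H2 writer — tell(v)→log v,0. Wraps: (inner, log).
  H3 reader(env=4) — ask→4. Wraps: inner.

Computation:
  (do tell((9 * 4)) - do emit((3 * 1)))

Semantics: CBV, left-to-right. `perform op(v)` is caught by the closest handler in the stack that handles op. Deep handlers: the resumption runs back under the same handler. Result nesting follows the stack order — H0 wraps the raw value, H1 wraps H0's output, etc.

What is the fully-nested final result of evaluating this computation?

Answer: (([3, 0], 9), (36))

Evaluation trace:
tell(36) @ H2 ⇒ log+=36
emit(3) @ H0 ⇒ out+=3
H0 returns [3, 0]
H1 returns ([3, 0], 9)
H2 returns (([3, 0], 9), (36))
H3 returns (([3, 0], 9), (36))
= (([3, 0], 9), (36))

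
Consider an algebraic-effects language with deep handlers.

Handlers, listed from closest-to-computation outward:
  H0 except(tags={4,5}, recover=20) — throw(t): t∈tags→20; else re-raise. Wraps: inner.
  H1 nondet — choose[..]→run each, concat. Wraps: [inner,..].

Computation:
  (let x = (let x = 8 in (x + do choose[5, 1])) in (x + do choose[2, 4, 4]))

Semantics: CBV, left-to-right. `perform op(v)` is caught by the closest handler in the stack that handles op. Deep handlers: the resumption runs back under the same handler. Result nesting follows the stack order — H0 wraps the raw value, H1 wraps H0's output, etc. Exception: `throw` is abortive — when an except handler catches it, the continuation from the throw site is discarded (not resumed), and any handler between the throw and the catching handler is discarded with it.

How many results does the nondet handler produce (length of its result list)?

Answer: 6

Evaluation trace:
choose[5, 1] @ H1
  branch[0] choose=5:
    choose[2, 4, 4] @ H1
      branch[0] choose=2:
        H0 returns 15
        H1 returns [15]
      branch[1] choose=4:
        H0 returns 17
        H1 returns [17]
      branch[2] choose=4:
        H0 returns 17
        H1 returns [17]
  branch[1] choose=1:
    choose[2, 4, 4] @ H1
      branch[0] choose=2:
        H0 returns 11
        H1 returns [11]
      branch[1] choose=4:
        H0 returns 13
        H1 returns [13]
      branch[2] choose=4:
        H0 returns 13
        H1 returns [13]
= [15, 17, 17, 11, 13, 13]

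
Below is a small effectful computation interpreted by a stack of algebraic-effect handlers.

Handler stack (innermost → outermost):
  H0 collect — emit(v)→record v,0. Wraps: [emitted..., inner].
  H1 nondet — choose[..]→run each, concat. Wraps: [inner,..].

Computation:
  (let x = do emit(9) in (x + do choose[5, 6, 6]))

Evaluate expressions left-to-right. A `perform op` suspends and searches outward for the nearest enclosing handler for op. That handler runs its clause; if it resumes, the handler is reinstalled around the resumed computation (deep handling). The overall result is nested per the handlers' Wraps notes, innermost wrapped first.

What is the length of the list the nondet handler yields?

Answer: 3

Evaluation trace:
emit(9) @ H0 ⇒ out+=9
choose[5, 6, 6] @ H1
  branch[0] choose=5:
    H0 returns [9, 5]
    H1 returns [[9, 5]]
  branch[1] choose=6:
    H0 returns [9, 6]
    H1 returns [[9, 6]]
  branch[2] choose=6:
    H0 returns [9, 6]
    H1 returns [[9, 6]]
= [[9, 5], [9, 6], [9, 6]]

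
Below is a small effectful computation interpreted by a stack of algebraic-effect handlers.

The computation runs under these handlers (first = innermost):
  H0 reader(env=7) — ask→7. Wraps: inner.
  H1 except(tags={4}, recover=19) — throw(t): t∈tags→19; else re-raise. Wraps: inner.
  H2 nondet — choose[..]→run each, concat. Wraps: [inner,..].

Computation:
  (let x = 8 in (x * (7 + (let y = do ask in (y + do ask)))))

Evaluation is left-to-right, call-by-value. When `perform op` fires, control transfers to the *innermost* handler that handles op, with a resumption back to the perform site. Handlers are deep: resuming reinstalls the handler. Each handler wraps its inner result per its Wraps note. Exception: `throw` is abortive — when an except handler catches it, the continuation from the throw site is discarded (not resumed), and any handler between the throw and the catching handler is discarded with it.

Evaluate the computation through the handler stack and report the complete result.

Answer: [168]

Step-by-step:
ask @ H0 ⇒ 7
ask @ H0 ⇒ 7
H0 returns 168
H1 returns 168
H2 returns [168]
= [168]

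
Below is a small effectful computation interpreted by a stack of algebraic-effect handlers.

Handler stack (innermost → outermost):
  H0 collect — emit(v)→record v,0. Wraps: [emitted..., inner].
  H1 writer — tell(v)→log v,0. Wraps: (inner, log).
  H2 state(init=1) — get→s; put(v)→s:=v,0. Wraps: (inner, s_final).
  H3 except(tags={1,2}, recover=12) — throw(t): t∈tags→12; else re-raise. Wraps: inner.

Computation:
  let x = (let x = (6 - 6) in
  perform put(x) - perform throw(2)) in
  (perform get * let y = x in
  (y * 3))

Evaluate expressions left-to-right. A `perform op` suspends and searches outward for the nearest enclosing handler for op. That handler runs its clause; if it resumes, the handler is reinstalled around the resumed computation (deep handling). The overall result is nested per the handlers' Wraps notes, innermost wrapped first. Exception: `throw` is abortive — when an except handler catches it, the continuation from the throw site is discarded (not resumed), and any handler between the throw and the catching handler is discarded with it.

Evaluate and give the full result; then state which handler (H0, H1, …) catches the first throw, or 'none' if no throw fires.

Answer: 12 ; first throw caught by: H3

Working:
put(0) @ H2 ⇒ s:=0
throw(2) @ H3 caught ⇒ 12
= 12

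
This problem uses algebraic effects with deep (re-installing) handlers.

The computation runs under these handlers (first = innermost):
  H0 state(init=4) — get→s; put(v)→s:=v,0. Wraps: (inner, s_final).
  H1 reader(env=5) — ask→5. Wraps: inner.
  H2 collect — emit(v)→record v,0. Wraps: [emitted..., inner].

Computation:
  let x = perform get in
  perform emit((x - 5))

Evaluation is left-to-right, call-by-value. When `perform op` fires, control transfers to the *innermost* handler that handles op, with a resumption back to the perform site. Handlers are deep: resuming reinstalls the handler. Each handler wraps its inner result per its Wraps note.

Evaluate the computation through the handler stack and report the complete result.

Answer: [-1, (0, 4)]

Evaluation trace:
get @ H0 ⇒ 4
emit(-1) @ H2 ⇒ out+=-1
H0 returns (0, 4)
H1 returns (0, 4)
H2 returns [-1, (0, 4)]
= [-1, (0, 4)]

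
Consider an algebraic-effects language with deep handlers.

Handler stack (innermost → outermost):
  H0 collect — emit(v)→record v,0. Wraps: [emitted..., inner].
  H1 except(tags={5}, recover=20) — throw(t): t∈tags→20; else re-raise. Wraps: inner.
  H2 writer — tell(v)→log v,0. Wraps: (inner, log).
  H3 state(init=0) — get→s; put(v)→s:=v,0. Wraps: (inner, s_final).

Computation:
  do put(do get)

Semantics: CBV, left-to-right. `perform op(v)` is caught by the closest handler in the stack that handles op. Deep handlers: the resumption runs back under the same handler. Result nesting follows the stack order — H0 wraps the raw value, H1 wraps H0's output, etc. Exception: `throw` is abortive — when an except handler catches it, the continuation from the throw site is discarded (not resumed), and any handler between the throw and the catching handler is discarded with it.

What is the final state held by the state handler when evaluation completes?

Answer: 0

Step-by-step:
get @ H3 ⇒ 0
put(0) @ H3 ⇒ s:=0
H0 returns [0]
H1 returns [0]
H2 returns ([0], ())
H3 returns (([0], ()), 0)
= (([0], ()), 0)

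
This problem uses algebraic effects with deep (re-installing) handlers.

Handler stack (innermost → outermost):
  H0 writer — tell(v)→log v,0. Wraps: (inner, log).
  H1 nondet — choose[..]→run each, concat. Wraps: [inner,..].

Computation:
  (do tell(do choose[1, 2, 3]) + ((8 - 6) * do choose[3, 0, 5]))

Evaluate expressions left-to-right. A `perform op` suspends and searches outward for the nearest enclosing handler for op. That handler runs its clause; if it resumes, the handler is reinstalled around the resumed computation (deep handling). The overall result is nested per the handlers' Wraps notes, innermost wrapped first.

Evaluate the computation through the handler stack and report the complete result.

Answer: [(6, (1)), (0, (1)), (10, (1)), (6, (2)), (0, (2)), (10, (2)), (6, (3)), (0, (3)), (10, (3))]

Working:
choose[1, 2, 3] @ H1
  branch[0] choose=1:
    tell(1) @ H0 ⇒ log+=1
    choose[3, 0, 5] @ H1
      branch[0] choose=3:
        H0 returns (6, (1))
        H1 returns [(6, (1))]
      branch[1] choose=0:
        H0 returns (0, (1))
        H1 returns [(0, (1))]
      branch[2] choose=5:
        H0 returns (10, (1))
        H1 returns [(10, (1))]
  branch[1] choose=2:
    tell(2) @ H0 ⇒ log+=2
    choose[3, 0, 5] @ H1
      branch[0] choose=3:
        H0 returns (6, (2))
        H1 returns [(6, (2))]
      branch[1] choose=0:
        H0 returns (0, (2))
        H1 returns [(0, (2))]
      branch[2] choose=5:
        H0 returns (10, (2))
        H1 returns [(10, (2))]
  branch[2] choose=3:
    tell(3) @ H0 ⇒ log+=3
    choose[3, 0, 5] @ H1
      branch[0] choose=3:
        H0 returns (6, (3))
        H1 returns [(6, (3))]
      branch[1] choose=0:
        H0 returns (0, (3))
        H1 returns [(0, (3))]
      branch[2] choose=5:
        H0 returns (10, (3))
        H1 returns [(10, (3))]
= [(6, (1)), (0, (1)), (10, (1)), (6, (2)), (0, (2)), (10, (2)), (6, (3)), (0, (3)), (10, (3))]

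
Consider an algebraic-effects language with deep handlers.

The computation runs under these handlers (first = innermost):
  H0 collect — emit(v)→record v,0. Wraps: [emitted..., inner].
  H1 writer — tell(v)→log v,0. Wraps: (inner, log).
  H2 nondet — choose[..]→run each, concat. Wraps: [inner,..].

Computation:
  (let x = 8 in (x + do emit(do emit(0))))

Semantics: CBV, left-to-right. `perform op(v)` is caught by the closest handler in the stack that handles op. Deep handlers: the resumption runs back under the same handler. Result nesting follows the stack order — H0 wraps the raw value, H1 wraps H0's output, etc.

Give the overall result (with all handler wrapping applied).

Answer: [([0, 0, 8], ())]

Step-by-step:
emit(0) @ H0 ⇒ out+=0
emit(0) @ H0 ⇒ out+=0
H0 returns [0, 0, 8]
H1 returns ([0, 0, 8], ())
H2 returns [([0, 0, 8], ())]
= [([0, 0, 8], ())]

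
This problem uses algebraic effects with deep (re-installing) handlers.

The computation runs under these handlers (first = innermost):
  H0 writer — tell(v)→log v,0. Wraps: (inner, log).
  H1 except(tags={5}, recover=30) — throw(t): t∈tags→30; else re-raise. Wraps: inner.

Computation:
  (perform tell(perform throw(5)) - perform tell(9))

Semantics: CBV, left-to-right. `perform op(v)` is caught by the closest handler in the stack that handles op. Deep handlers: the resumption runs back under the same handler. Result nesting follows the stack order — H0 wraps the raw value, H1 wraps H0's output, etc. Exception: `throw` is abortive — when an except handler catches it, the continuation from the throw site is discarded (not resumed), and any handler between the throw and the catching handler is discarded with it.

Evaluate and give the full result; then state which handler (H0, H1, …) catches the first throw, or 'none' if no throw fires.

Step-by-step:
throw(5) @ H1 caught ⇒ 30
= 30

Answer: 30 ; first throw caught by: H1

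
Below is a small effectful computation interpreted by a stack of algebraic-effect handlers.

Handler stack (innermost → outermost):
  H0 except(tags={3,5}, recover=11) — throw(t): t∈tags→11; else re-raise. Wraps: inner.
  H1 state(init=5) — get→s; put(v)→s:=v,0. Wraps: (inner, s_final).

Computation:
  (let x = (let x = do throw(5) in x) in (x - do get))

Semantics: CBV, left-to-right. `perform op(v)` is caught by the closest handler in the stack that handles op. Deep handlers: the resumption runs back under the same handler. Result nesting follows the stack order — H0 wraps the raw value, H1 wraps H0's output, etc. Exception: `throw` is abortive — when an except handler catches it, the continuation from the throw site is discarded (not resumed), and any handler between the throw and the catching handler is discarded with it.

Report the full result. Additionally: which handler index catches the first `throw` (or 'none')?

Answer: (11, 5) ; first throw caught by: H0

Evaluation trace:
throw(5) @ H0 caught ⇒ 11
H1 returns (11, 5)
= (11, 5)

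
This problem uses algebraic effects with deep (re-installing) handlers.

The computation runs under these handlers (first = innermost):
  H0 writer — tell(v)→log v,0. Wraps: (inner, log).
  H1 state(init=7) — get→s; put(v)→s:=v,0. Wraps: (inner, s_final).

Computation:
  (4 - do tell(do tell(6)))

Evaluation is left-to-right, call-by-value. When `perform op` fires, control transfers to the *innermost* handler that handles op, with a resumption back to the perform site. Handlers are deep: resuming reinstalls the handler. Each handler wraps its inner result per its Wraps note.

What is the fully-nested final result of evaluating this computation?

Evaluation trace:
tell(6) @ H0 ⇒ log+=6
tell(0) @ H0 ⇒ log+=0
H0 returns (4, (6, 0))
H1 returns ((4, (6, 0)), 7)
= ((4, (6, 0)), 7)

Answer: ((4, (6, 0)), 7)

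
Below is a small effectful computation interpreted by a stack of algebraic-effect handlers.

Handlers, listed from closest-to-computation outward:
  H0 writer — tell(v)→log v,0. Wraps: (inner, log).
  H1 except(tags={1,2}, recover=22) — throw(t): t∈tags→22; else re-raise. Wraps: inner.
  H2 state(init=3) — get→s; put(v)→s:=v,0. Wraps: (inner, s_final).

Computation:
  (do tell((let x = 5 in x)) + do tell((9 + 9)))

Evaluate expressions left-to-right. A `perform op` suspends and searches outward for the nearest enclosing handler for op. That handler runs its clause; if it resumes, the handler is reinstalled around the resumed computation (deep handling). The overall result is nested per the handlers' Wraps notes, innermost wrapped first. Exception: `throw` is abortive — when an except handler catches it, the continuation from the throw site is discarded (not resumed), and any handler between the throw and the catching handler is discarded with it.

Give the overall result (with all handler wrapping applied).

Step-by-step:
tell(5) @ H0 ⇒ log+=5
tell(18) @ H0 ⇒ log+=18
H0 returns (0, (5, 18))
H1 returns (0, (5, 18))
H2 returns ((0, (5, 18)), 3)
= ((0, (5, 18)), 3)

Answer: ((0, (5, 18)), 3)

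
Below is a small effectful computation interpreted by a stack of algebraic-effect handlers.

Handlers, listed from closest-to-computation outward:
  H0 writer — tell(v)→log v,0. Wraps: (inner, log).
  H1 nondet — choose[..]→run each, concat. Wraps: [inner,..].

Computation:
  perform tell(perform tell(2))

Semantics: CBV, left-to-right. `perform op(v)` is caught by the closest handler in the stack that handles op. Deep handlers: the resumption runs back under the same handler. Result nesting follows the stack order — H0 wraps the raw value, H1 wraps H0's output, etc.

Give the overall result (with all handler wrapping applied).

Answer: [(0, (2, 0))]

Step-by-step:
tell(2) @ H0 ⇒ log+=2
tell(0) @ H0 ⇒ log+=0
H0 returns (0, (2, 0))
H1 returns [(0, (2, 0))]
= [(0, (2, 0))]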